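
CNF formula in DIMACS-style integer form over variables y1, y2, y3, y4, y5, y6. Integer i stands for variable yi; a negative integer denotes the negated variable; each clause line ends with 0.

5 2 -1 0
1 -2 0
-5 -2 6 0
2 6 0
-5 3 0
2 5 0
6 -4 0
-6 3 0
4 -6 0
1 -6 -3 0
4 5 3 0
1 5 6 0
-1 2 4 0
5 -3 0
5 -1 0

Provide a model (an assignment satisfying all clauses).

y1=True  y2=False  y3=True  y4=True  y5=True  y6=True

Try y1 = True.
  then y5 is forced to True.
  then y3 is forced to True.
Set y2 = False and propagate.
  then y6 is forced to True.
  then y4 is forced to True.
Check each clause:
  1. {y2, y5, ¬y1} — y5 is true.
  2. {y1, ¬y2} — y1 is true.
  3. {¬y5, ¬y2, y6} — y6 is true.
  4. {y2, y6} — y6 is true.
  5. {¬y5, y3} — y3 is true.
  6. {y2, y5} — y5 is true.
  7. {y6, ¬y4} — y6 is true.
  8. {y3, ¬y6} — y3 is true.
  9. {¬y6, y4} — y4 is true.
  10. {¬y6, y1, ¬y3} — y1 is true.
  11. {y5, y3, y4} — y3 is true.
  12. {y1, y5, y6} — y1 is true.
  13. {¬y1, y4, y2} — y4 is true.
  14. {¬y3, y5} — y5 is true.
  15. {¬y1, y5} — y5 is true.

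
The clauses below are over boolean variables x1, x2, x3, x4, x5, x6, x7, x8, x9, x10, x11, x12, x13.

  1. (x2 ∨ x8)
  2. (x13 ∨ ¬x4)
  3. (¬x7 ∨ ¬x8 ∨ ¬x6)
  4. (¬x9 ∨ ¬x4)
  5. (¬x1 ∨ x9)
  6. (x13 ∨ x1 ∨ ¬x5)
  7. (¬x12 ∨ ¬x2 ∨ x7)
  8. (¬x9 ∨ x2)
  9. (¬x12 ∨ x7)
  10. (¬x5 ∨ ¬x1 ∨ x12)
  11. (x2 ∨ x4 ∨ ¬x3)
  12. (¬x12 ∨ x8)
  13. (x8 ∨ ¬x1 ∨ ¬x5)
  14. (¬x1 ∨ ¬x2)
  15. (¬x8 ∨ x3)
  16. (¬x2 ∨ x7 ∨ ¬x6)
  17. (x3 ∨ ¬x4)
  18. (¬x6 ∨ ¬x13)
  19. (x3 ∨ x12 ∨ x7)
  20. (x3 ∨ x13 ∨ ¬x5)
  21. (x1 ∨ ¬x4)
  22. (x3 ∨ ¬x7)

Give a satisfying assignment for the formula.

x1=0, x2=1, x3=1, x4=0, x5=0, x6=0, x7=1, x8=1, x9=0, x10=0, x11=1, x12=1, x13=1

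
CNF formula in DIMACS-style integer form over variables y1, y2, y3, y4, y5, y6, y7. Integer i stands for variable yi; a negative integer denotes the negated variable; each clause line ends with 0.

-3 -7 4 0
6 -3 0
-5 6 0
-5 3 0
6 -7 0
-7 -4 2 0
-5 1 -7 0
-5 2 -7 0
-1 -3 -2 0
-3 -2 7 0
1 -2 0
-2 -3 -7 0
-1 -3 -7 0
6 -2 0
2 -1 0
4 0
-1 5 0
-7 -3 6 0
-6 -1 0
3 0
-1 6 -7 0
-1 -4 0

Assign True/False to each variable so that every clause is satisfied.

y1 = 0, y2 = 0, y3 = 1, y4 = 1, y5 = 1, y6 = 1, y7 = 0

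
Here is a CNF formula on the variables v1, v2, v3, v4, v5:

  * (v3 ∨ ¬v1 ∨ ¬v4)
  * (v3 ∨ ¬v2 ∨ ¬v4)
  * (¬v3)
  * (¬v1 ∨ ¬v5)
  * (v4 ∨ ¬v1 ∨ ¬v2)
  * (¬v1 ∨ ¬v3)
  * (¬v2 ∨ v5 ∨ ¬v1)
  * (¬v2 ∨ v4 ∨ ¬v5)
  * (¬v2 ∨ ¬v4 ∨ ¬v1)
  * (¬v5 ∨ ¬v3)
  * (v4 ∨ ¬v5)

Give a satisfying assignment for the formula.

v1=False, v2=False, v3=False, v4=True, v5=False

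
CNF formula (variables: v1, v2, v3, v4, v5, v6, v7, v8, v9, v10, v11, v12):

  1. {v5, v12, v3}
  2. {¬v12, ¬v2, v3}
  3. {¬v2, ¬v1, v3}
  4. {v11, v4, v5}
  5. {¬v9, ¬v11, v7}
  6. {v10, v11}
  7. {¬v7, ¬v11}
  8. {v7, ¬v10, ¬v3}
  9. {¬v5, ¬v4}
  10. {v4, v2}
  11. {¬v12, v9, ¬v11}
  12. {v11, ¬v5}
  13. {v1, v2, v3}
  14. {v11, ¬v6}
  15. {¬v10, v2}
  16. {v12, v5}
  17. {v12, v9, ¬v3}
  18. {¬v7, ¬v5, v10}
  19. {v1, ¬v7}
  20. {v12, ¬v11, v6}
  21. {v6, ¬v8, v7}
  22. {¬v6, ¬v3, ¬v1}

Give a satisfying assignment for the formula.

v1 = True, v2 = True, v3 = True, v4 = True, v5 = False, v6 = False, v7 = True, v8 = False, v9 = True, v10 = True, v11 = False, v12 = True

v8 occurs only negated in the remaining clauses — set v8 = False.
Try v1 = True.
Try v2 = True.
  then v3 is forced to True.
  then v6 is forced to False.
Set v4 = True and propagate.
  then v5 is forced to False.
  then v12 is forced to True.
For the remaining variables, v7 = True, v9 = True, v10 = True, v11 = False works.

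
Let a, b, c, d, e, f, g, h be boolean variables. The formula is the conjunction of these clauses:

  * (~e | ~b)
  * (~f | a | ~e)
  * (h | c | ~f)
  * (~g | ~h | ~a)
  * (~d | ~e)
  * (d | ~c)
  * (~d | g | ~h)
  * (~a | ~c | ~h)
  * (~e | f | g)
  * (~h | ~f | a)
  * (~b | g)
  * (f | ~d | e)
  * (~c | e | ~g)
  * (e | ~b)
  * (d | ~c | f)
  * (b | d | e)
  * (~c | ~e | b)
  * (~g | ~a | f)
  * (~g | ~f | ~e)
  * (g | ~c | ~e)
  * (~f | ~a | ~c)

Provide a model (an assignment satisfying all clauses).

a=False, b=False, c=False, d=False, e=True, f=False, g=True, h=True

Check each clause:
  1. (~e | ~b) — ~b is true.
  2. (a | ~f | ~e) — ~f is true.
  3. (h | ~f | c) — h is true.
  4. (~a | ~g | ~h) — ~a is true.
  5. (~e | ~d) — ~d is true.
  6. (d | ~c) — ~c is true.
  7. (~h | g | ~d) — ~d is true.
  8. (~h | ~a | ~c) — ~c is true.
  9. (~e | f | g) — g is true.
  10. (a | ~h | ~f) — ~f is true.
  11. (~b | g) — ~b is true.
  12. (e | f | ~d) — ~d is true.
  13. (~c | ~g | e) — e is true.
  14. (e | ~b) — e is true.
  15. (d | ~c | f) — ~c is true.
  16. (e | b | d) — e is true.
  17. (b | ~c | ~e) — ~c is true.
  18. (f | ~g | ~a) — ~a is true.
  19. (~g | ~e | ~f) — ~f is true.
  20. (~c | g | ~e) — ~c is true.
  21. (~f | ~c | ~a) — ~f is true.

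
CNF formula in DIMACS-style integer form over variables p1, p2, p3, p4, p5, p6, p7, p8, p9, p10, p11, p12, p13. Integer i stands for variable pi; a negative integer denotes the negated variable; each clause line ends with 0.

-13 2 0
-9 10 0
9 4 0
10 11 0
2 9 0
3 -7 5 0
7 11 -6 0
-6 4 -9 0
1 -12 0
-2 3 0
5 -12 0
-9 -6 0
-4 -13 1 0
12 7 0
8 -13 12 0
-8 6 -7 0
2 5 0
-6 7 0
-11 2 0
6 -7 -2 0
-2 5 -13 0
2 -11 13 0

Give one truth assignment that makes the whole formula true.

p1 = True, p2 = True, p3 = True, p4 = True, p5 = True, p6 = True, p7 = True, p8 = True, p9 = False, p10 = True, p11 = True, p12 = False, p13 = True

Check each clause:
  1. (p2 OR NOT p13) — p2 is true.
  2. (p10 OR NOT p9) — p10 is true.
  3. (p9 OR p4) — p4 is true.
  4. (p10 OR p11) — p10 is true.
  5. (p9 OR p2) — p2 is true.
  6. (NOT p7 OR p3 OR p5) — p3 is true.
  7. (NOT p6 OR p7 OR p11) — p11 is true.
  8. (NOT p6 OR NOT p9 OR p4) — p4 is true.
  9. (NOT p12 OR p1) — p1 is true.
  10. (NOT p2 OR p3) — p3 is true.
  11. (p5 OR NOT p12) — NOT p12 is true.
  12. (NOT p9 OR NOT p6) — NOT p9 is true.
  13. (NOT p13 OR p1 OR NOT p4) — p1 is true.
  14. (p7 OR p12) — p7 is true.
  15. (p8 OR NOT p13 OR p12) — p8 is true.
  16. (NOT p8 OR p6 OR NOT p7) — p6 is true.
  17. (p5 OR p2) — p2 is true.
  18. (NOT p6 OR p7) — p7 is true.
  19. (NOT p11 OR p2) — p2 is true.
  20. (p6 OR NOT p2 OR NOT p7) — p6 is true.
  21. (NOT p2 OR NOT p13 OR p5) — p5 is true.
  22. (p13 OR NOT p11 OR p2) — p13 is true.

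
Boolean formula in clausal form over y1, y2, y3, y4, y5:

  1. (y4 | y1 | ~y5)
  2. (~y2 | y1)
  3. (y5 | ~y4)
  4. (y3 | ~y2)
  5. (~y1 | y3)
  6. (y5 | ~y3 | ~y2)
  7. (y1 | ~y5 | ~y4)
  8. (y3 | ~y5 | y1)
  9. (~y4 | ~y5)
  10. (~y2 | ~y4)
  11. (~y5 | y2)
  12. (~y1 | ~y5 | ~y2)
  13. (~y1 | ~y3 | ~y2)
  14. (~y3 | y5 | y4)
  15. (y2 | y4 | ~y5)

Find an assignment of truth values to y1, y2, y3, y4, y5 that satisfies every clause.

y1 = False  y2 = False  y3 = False  y4 = False  y5 = False

Set y1 = False and propagate.
  then y2 is forced to False.
  then y5 is forced to False.
  then y4 is forced to False.
  then y3 is forced to False.
Every clause has at least one true literal under this assignment.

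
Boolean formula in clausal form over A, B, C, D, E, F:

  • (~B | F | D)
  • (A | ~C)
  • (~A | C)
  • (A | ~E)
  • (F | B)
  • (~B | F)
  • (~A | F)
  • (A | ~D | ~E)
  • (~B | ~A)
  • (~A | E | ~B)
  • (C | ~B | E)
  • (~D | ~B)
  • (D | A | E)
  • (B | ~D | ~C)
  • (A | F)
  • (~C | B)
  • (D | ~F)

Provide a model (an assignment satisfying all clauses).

A=F, B=F, C=F, D=T, E=F, F=T

Check each clause:
  1. (D | F | ~B) — D is true.
  2. (~C | A) — ~C is true.
  3. (C | ~A) — ~A is true.
  4. (~E | A) — ~E is true.
  5. (F | B) — F is true.
  6. (~B | F) — F is true.
  7. (F | ~A) — F is true.
  8. (A | ~D | ~E) — ~E is true.
  9. (~B | ~A) — ~B is true.
  10. (E | ~A | ~B) — ~B is true.
  11. (E | ~B | C) — ~B is true.
  12. (~B | ~D) — ~B is true.
  13. (A | E | D) — D is true.
  14. (~D | ~C | B) — ~C is true.
  15. (A | F) — F is true.
  16. (~C | B) — ~C is true.
  17. (D | ~F) — D is true.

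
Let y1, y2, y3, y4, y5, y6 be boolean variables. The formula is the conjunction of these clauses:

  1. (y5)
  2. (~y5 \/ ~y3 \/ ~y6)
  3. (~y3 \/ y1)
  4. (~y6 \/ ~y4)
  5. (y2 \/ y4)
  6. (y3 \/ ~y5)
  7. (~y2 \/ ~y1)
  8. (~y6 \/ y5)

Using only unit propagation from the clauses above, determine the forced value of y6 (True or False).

(y5) is a unit clause: y5 = True.
In (~y5 \/ y3), ~y5 is now false; y3 must hold, so y3 = True.
From (~y6 \/ ~y5 \/ ~y3) and y5 = True, y3 = True: y6 = False.

False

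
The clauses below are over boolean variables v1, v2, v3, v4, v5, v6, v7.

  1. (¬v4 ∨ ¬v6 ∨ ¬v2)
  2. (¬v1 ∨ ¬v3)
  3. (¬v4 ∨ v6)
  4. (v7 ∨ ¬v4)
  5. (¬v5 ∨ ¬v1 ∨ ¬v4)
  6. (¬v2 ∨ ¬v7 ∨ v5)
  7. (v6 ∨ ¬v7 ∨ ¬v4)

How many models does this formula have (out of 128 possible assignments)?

Split on v4, then v6.
  v4=1, v6=1: 5 of the 32 assignments to (v1,v2,v3,v5,v7) work.
  v4=1, v6=0: a clause becomes empty — 0.
  v4=0, v6=1: 21 of the 32 assignments to (v1,v2,v3,v5,v7) work.
  v4=0, v6=0: 21 of the 32 assignments to (v1,v2,v3,v5,v7) work.
Total: 5 + 0 + 21 + 21 = 47.

47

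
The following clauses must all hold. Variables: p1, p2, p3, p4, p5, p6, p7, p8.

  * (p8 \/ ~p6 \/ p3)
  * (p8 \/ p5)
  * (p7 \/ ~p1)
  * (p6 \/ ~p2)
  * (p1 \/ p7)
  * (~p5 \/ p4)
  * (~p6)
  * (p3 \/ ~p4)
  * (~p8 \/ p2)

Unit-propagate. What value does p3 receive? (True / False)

(~p6) is a unit clause: p6 = False.
(~p2 \/ p6) with p6 = False leaves only ~p2, so p2 = False.
(~p8 \/ p2): since p2 = False, the clause reduces to (~p8). p8 = False.
From (p5 \/ p8) and p8 = False: p5 = True.
From (p4 \/ ~p5) and p5 = True: p4 = True.
(p3 \/ ~p4): since p4 = True, the clause reduces to (p3). p3 = True.

True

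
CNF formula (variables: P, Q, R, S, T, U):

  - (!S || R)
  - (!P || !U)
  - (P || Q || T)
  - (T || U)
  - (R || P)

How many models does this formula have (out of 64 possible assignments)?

Split on P, then R.
  P=T, R=T: remaining (Q,S,T,U) ∈ {(F,F,T,F); (F,T,T,F); (T,F,T,F); (T,T,T,F)} — 4.
  P=T, R=F: remaining (Q,S,T,U) ∈ {(F,F,T,F); (T,F,T,F)} — 2.
  P=F, R=T: S free; 5 ways for (Q,T,U) × 2^1 = 10.
  P=F, R=F: a clause becomes empty — 0.
Total: 4 + 2 + 10 + 0 = 16.

16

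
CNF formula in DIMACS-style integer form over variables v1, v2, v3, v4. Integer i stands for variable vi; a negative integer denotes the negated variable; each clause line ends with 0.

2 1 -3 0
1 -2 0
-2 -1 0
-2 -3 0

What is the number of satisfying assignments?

The models are:
  v1=0 v2=0 v3=0 v4=0
  v1=0 v2=0 v3=0 v4=1
  v1=1 v2=0 v3=0 v4=0
  v1=1 v2=0 v3=0 v4=1
  v1=1 v2=0 v3=1 v4=0
  v1=1 v2=0 v3=1 v4=1
That's 6 in total.

6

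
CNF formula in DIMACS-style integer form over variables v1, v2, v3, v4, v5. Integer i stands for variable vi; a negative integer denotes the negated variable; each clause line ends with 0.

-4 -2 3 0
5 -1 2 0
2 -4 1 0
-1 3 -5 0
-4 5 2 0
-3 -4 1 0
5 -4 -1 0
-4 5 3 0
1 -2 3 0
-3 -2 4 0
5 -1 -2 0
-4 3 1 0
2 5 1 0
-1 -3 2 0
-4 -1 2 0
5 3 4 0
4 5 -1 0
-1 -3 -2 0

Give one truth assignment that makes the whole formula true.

Set v1 = False and propagate.
Branch on v2: take v2 = False.
  then v4 is forced to False.
  then v5 is forced to True.
v3 is now unconstrained; take v3 = True.
Check each clause:
  1. (NOT v2 OR v3 OR NOT v4) — v3 is true.
  2. (v2 OR v5 OR NOT v1) — v5 is true.
  3. (NOT v4 OR v2 OR v1) — NOT v4 is true.
  4. (NOT v1 OR NOT v5 OR v3) — v3 is true.
  5. (NOT v4 OR v5 OR v2) — NOT v4 is true.
  6. (NOT v4 OR v1 OR NOT v3) — NOT v4 is true.
  7. (NOT v4 OR v5 OR NOT v1) — NOT v4 is true.
  8. (v5 OR v3 OR NOT v4) — v3 is true.
  9. (NOT v2 OR v1 OR v3) — v3 is true.
  10. (NOT v2 OR v4 OR NOT v3) — NOT v2 is true.
  11. (NOT v1 OR NOT v2 OR v5) — v5 is true.
  12. (v3 OR NOT v4 OR v1) — v3 is true.
  13. (v2 OR v1 OR v5) — v5 is true.
  14. (v2 OR NOT v1 OR NOT v3) — NOT v1 is true.
  15. (NOT v1 OR NOT v4 OR v2) — NOT v4 is true.
  16. (v5 OR v4 OR v3) — v3 is true.
  17. (v5 OR v4 OR NOT v1) — v5 is true.
  18. (NOT v1 OR NOT v3 OR NOT v2) — NOT v2 is true.

v1=F, v2=F, v3=T, v4=F, v5=T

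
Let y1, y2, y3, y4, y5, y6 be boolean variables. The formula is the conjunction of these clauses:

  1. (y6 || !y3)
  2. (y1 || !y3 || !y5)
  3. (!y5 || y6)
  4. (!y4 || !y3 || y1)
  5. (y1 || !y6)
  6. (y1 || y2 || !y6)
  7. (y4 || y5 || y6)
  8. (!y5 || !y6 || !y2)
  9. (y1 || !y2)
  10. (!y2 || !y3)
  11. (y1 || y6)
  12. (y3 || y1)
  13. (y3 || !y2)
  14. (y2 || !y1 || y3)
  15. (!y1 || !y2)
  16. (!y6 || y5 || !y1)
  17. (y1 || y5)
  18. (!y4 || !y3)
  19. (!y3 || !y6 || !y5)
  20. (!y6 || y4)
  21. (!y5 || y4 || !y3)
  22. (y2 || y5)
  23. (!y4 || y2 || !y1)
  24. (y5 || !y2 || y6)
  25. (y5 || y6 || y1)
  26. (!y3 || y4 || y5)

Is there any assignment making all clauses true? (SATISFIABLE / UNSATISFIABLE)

UNSATISFIABLE

y1 = True:
  propagation gives y2=False, y3=True, y6=True, y5=True; an empty clause results — contradiction.
y1 = False:
  propagation gives y6=False; an empty clause results — contradiction.
Every branch closes, so no satisfying assignment exists.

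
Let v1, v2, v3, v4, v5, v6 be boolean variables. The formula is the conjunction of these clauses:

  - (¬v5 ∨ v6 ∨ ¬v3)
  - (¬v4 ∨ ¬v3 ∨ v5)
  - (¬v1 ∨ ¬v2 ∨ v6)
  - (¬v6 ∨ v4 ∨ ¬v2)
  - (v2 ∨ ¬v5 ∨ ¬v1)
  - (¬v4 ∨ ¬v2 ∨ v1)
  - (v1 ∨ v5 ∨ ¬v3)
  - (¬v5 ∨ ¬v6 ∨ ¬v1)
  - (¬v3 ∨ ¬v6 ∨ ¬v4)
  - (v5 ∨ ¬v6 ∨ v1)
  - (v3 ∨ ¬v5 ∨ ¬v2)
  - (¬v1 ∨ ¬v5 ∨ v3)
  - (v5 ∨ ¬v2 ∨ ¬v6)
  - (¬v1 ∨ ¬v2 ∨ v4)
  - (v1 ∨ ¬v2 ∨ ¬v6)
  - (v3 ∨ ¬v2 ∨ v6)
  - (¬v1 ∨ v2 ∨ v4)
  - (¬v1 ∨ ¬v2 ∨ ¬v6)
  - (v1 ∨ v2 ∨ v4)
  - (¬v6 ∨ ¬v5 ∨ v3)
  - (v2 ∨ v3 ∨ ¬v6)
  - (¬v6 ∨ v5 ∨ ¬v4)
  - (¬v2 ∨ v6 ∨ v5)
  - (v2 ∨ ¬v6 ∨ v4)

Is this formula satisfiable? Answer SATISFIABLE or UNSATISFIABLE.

Set v1 = True and propagate.
Try v2 = False.
  then v5 is forced to False.
  then v4 is forced to True.
  then v3 is forced to False.
  then v6 is forced to False.
Every clause has at least one true literal under this assignment.
So v1=T, v2=F, v3=F, v4=T, v5=F, v6=F is a satisfying assignment.

SATISFIABLE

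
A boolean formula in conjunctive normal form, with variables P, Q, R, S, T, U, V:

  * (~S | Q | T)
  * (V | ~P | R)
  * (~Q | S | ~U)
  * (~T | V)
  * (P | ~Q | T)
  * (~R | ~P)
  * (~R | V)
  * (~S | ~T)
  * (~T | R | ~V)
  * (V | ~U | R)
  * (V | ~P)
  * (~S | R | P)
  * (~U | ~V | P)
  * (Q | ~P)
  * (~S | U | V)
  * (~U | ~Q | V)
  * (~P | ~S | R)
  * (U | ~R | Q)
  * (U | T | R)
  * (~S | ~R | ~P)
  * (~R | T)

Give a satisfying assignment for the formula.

Branch on P: take P = False.
The remaining clauses are satisfied by Q = True, R = True, S = False, T = True, U = False, V = True.
Every clause has at least one true literal under this assignment.

P = False, Q = True, R = True, S = False, T = True, U = False, V = True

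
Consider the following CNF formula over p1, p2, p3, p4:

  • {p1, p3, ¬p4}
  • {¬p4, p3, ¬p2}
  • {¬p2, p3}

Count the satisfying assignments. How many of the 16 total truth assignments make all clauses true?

Case analysis on p3 and p2:
  p3=1, p2=1: remaining (p1,p4) ∈ {(0,0); (0,1); (1,0); (1,1)} — 4.
  p3=1, p2=0: remaining (p1,p4) ∈ {(0,0); (0,1); (1,0); (1,1)} — 4.
  p3=0, p2=1: a clause becomes empty — 0.
  p3=0, p2=0: remaining (p1,p4) ∈ {(0,0); (1,0); (1,1)} — 3.
Total: 4 + 4 + 0 + 3 = 11.

11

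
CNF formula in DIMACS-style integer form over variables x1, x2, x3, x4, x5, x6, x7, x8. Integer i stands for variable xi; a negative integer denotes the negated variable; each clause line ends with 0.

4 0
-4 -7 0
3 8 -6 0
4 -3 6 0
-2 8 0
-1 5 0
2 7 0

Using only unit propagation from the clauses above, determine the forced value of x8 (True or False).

Unit clause (x4) sets x4 = True.
From (NOT x7 OR NOT x4) and x4 = True: x7 = False.
In (x2 OR x7), x7 is now false; x2 must hold, so x2 = True.
In (NOT x2 OR x8), NOT x2 is now false; x8 must hold, so x8 = True.

True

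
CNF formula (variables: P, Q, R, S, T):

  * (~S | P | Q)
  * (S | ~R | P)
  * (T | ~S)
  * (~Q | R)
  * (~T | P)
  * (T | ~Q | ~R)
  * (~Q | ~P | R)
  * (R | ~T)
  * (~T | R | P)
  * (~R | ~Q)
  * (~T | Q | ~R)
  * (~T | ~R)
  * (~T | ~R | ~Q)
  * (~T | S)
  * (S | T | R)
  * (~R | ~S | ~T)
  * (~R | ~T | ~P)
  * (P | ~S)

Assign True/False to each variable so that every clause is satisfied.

P=T, Q=F, R=T, S=F, T=F

Check each clause:
  1. (P | ~S | Q) — P is true.
  2. (~R | P | S) — P is true.
  3. (~S | T) — ~S is true.
  4. (~Q | R) — R is true.
  5. (~T | P) — P is true.
  6. (~R | T | ~Q) — ~Q is true.
  7. (~Q | R | ~P) — R is true.
  8. (~T | R) — R is true.
  9. (P | ~T | R) — R is true.
  10. (~Q | ~R) — ~Q is true.
  11. (Q | ~T | ~R) — ~T is true.
  12. (~R | ~T) — ~T is true.
  13. (~R | ~Q | ~T) — ~T is true.
  14. (~T | S) — ~T is true.
  15. (S | R | T) — R is true.
  16. (~T | ~S | ~R) — ~T is true.
  17. (~P | ~T | ~R) — ~T is true.
  18. (~S | P) — P is true.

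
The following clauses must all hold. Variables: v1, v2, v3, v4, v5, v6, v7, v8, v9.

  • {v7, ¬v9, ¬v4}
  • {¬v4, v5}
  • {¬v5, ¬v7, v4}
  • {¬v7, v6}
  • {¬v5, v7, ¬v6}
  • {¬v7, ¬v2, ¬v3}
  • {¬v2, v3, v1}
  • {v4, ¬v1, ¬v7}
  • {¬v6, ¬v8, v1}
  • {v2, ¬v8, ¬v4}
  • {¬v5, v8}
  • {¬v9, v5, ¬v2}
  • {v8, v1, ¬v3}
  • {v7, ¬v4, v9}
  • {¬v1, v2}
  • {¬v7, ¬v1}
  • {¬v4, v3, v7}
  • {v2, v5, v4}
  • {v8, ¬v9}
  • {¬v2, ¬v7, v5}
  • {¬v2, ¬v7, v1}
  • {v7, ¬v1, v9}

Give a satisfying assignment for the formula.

v1=F, v2=T, v3=T, v4=F, v5=T, v6=F, v7=F, v8=T, v9=F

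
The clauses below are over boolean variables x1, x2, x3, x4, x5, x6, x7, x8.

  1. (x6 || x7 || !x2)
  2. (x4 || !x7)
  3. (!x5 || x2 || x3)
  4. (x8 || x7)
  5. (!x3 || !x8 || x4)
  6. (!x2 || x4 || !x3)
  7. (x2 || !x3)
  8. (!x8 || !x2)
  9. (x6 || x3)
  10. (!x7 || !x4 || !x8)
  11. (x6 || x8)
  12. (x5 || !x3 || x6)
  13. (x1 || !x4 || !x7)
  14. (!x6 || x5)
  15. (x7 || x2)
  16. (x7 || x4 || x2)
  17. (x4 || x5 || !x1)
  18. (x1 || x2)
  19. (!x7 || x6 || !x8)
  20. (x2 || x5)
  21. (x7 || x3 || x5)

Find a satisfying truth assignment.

x1 = 1, x2 = 1, x3 = 0, x4 = 1, x5 = 1, x6 = 1, x7 = 1, x8 = 0

Check each clause:
  1. (x6 || !x2 || x7) — x7 is true.
  2. (x4 || !x7) — x4 is true.
  3. (x2 || !x5 || x3) — x2 is true.
  4. (x7 || x8) — x7 is true.
  5. (!x3 || !x8 || x4) — !x8 is true.
  6. (!x2 || x4 || !x3) — x4 is true.
  7. (!x3 || x2) — x2 is true.
  8. (!x2 || !x8) — !x8 is true.
  9. (x6 || x3) — x6 is true.
  10. (!x4 || !x8 || !x7) — !x8 is true.
  11. (x6 || x8) — x6 is true.
  12. (!x3 || x5 || x6) — x5 is true.
  13. (!x7 || !x4 || x1) — x1 is true.
  14. (!x6 || x5) — x5 is true.
  15. (x7 || x2) — x2 is true.
  16. (x2 || x4 || x7) — x2 is true.
  17. (!x1 || x4 || x5) — x4 is true.
  18. (x1 || x2) — x1 is true.
  19. (x6 || !x8 || !x7) — !x8 is true.
  20. (x2 || x5) — x2 is true.
  21. (x5 || x3 || x7) — x5 is true.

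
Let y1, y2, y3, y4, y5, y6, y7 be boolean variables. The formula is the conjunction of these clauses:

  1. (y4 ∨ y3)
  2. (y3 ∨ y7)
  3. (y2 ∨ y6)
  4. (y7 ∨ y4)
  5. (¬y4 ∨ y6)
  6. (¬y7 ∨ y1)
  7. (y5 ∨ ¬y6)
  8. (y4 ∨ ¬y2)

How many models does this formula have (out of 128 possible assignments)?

9

Split on y4, then y6.
  y4=1, y6=1: y2 free; 4 ways for (y1,y3,y5,y7) × 2^1 = 8.
  y4=1, y6=0: a clause becomes empty — 0.
  y4=0, y6=1: remaining (y1,y2,y3,y5,y7) ∈ {(1,0,1,1,1)} — 1.
  y4=0, y6=0: a clause becomes empty — 0.
Total: 8 + 0 + 1 + 0 = 9.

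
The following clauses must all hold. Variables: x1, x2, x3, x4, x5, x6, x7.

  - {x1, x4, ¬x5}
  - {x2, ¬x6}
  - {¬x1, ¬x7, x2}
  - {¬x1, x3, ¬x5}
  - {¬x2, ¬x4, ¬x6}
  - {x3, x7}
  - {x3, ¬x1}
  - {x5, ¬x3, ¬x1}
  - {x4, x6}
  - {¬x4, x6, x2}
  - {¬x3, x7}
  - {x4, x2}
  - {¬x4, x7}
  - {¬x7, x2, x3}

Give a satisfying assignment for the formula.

x1=F  x2=T  x3=F  x4=T  x5=T  x6=F  x7=T

Check each clause:
  1. {x1, x4, ¬x5} — x4 is true.
  2. {¬x6, x2} — ¬x6 is true.
  3. {¬x1, ¬x7, x2} — x2 is true.
  4. {¬x1, ¬x5, x3} — ¬x1 is true.
  5. {¬x4, ¬x2, ¬x6} — ¬x6 is true.
  6. {x7, x3} — x7 is true.
  7. {x3, ¬x1} — ¬x1 is true.
  8. {¬x1, x5, ¬x3} — x5 is true.
  9. {x4, x6} — x4 is true.
  10. {¬x4, x6, x2} — x2 is true.
  11. {x7, ¬x3} — ¬x3 is true.
  12. {x2, x4} — x2 is true.
  13. {¬x4, x7} — x7 is true.
  14. {x3, ¬x7, x2} — x2 is true.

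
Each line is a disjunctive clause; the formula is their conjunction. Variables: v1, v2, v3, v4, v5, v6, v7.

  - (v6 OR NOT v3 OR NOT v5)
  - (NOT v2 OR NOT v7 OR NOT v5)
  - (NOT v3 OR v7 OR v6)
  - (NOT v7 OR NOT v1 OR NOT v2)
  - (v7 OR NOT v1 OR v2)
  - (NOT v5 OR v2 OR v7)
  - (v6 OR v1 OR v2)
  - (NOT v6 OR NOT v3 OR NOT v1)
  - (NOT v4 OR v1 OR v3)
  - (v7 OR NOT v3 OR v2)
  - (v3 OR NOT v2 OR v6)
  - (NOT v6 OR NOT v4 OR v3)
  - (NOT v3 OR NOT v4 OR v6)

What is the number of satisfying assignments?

26

Split on v3, then v2.
  v3=T, v2=T: 7 of the 32 assignments to (v1,v4,v5,v6,v7) work.
  v3=T, v2=F: 5 of the 32 assignments to (v1,v4,v5,v6,v7) work.
  v3=F, v2=T: 5 of the 32 assignments to (v1,v4,v5,v6,v7) work.
  v3=F, v2=F: 9 of the 32 assignments to (v1,v4,v5,v6,v7) work.
Total: 7 + 5 + 5 + 9 = 26.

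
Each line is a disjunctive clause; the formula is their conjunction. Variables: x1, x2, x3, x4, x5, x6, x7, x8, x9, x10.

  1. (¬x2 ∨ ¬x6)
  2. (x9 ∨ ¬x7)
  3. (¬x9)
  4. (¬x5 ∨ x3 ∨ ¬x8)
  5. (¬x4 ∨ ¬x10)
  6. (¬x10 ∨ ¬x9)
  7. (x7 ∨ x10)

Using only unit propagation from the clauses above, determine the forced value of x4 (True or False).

False

(¬x9) stands alone — x9 = False.
In (x9 ∨ ¬x7), x9 is now false; ¬x7 must hold, so x7 = False.
In (x7 ∨ x10), x7 is now false; x10 must hold, so x10 = True.
From (¬x4 ∨ ¬x10) and x10 = True: x4 = False.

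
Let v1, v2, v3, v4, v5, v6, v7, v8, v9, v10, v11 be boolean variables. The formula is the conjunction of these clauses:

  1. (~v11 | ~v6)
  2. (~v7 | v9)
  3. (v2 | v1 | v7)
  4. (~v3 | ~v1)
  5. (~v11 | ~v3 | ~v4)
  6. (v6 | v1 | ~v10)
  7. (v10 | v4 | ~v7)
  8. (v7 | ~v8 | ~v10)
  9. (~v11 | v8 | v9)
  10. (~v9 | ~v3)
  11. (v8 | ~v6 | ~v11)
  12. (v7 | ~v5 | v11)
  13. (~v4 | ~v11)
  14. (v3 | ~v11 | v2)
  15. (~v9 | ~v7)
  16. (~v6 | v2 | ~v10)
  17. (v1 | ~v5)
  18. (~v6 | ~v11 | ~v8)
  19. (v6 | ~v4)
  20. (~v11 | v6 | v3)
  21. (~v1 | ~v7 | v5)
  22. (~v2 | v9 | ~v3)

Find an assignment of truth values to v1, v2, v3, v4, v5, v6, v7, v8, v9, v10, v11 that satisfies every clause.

Try v1 = True.
  then v3 is forced to False.
For the remaining variables, v2 = True, v4 = False, v5 = False, v6 = True, v7 = False, v8 = True, v9 = False, v10 = False, v11 = False works.
Every clause has at least one true literal under this assignment.

v1=T, v2=T, v3=F, v4=F, v5=F, v6=T, v7=F, v8=T, v9=F, v10=F, v11=F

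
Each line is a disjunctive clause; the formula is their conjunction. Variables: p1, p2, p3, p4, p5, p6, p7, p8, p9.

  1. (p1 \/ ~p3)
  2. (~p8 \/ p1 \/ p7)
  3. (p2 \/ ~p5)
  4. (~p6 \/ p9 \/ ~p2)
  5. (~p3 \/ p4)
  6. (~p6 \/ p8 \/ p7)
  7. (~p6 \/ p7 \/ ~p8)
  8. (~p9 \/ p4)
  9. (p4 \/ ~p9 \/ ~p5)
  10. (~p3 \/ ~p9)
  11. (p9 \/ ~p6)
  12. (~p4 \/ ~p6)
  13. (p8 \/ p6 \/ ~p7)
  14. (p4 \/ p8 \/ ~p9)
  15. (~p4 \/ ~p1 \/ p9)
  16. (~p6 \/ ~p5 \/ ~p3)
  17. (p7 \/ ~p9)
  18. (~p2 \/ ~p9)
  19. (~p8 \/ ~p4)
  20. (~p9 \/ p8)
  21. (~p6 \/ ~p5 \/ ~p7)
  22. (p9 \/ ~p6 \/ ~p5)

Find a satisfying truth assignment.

p3 occurs only negated in the remaining clauses — set p3 = False.
Pure literal: p5 appears only negated; assign p5 = False.
Branch on p1: take p1 = False.
Set p2 = False and propagate.
The remaining clauses are satisfied by p4 = False, p6 = False, p7 = False, p8 = False, p9 = False.
Every clause has at least one true literal under this assignment.
Check each clause:
  1. (~p3 \/ p1) — ~p3 is true.
  2. (p7 \/ p1 \/ ~p8) — ~p8 is true.
  3. (~p5 \/ p2) — ~p5 is true.
  4. (p9 \/ ~p2 \/ ~p6) — ~p6 is true.
  5. (p4 \/ ~p3) — ~p3 is true.
  6. (p7 \/ p8 \/ ~p6) — ~p6 is true.
  7. (p7 \/ ~p6 \/ ~p8) — ~p8 is true.
  8. (~p9 \/ p4) — ~p9 is true.
  9. (p4 \/ ~p5 \/ ~p9) — ~p5 is true.
  10. (~p9 \/ ~p3) — ~p3 is true.
  11. (~p6 \/ p9) — ~p6 is true.
  12. (~p4 \/ ~p6) — ~p6 is true.
  13. (p6 \/ ~p7 \/ p8) — ~p7 is true.
  14. (~p9 \/ p8 \/ p4) — ~p9 is true.
  15. (~p4 \/ p9 \/ ~p1) — ~p4 is true.
  16. (~p3 \/ ~p5 \/ ~p6) — ~p6 is true.
  17. (p7 \/ ~p9) — ~p9 is true.
  18. (~p9 \/ ~p2) — ~p2 is true.
  19. (~p8 \/ ~p4) — ~p8 is true.
  20. (p8 \/ ~p9) — ~p9 is true.
  21. (~p7 \/ ~p5 \/ ~p6) — ~p7 is true.
  22. (~p5 \/ ~p6 \/ p9) — ~p6 is true.

p1 = F, p2 = F, p3 = F, p4 = F, p5 = F, p6 = F, p7 = F, p8 = F, p9 = F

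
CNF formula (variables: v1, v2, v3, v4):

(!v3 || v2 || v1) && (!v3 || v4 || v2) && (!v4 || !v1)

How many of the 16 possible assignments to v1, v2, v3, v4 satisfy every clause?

9

Split on v1, then v2.
  v1=1, v2=1: remaining (v3,v4) ∈ {(0,0); (1,0)} — 2.
  v1=1, v2=0: remaining (v3,v4) ∈ {(0,0)} — 1.
  v1=0, v2=1: remaining (v3,v4) ∈ {(0,0); (0,1); (1,0); (1,1)} — 4.
  v1=0, v2=0: remaining (v3,v4) ∈ {(0,0); (0,1)} — 2.
Total: 2 + 1 + 4 + 2 = 9.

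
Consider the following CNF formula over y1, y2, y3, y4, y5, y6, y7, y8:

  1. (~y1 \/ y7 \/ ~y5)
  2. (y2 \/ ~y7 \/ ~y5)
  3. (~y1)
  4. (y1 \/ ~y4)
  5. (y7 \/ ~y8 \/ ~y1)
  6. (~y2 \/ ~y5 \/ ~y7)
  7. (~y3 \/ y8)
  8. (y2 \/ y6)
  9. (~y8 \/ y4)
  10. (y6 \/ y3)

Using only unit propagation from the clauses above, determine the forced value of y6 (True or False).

True

(~y1) is a unit clause: y1 = False.
(~y4 \/ y1) with y1 = False leaves only ~y4, so y4 = False.
(~y8 \/ y4): since y4 = False, the clause reduces to (~y8). y8 = False.
(y8 \/ ~y3) with y8 = False leaves only ~y3, so y3 = False.
In (y3 \/ y6), y3 is now false; y6 must hold, so y6 = True.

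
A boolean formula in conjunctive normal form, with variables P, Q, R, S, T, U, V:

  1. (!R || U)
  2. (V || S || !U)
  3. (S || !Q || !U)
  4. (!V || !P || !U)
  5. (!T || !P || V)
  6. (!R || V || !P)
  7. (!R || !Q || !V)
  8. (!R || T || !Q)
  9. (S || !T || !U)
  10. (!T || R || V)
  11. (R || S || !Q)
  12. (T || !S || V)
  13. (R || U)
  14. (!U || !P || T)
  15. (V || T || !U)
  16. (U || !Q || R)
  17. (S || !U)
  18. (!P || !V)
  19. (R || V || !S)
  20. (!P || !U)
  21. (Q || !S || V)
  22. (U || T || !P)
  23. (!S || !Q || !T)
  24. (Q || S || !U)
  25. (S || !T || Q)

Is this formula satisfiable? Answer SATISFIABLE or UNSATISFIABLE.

SATISFIABLE

Pure literal: P appears only negated; assign P = False.
Try Q = True.
The remaining clauses are satisfied by R = False, S = True, T = False, U = True, V = True.
So P = False, Q = True, R = False, S = True, T = False, U = True, V = True is a satisfying assignment.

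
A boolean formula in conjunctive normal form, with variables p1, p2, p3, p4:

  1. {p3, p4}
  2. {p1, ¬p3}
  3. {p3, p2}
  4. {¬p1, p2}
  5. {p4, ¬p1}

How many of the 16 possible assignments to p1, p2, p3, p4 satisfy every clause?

The models are:
  p1=0 p2=1 p3=0 p4=1
  p1=1 p2=1 p3=0 p4=1
  p1=1 p2=1 p3=1 p4=1
Count: 3.

3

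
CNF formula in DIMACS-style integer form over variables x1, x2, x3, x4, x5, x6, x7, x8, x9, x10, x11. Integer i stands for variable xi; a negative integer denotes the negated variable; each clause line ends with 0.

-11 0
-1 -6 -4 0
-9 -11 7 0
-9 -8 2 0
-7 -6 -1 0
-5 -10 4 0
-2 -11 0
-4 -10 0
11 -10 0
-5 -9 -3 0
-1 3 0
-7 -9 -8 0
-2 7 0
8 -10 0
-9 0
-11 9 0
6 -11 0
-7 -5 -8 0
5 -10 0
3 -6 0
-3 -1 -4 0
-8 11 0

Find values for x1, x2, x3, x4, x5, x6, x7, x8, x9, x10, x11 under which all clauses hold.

x1 = False, x2 = True, x3 = False, x4 = True, x5 = True, x6 = False, x7 = True, x8 = False, x9 = False, x10 = False, x11 = False

Check each clause:
  1. (~x11) — ~x11 is true.
  2. (~x6 \/ ~x4 \/ ~x1) — ~x6 is true.
  3. (x7 \/ ~x11 \/ ~x9) — ~x9 is true.
  4. (~x8 \/ ~x9 \/ x2) — ~x8 is true.
  5. (~x6 \/ ~x1 \/ ~x7) — ~x6 is true.
  6. (~x10 \/ x4 \/ ~x5) — x4 is true.
  7. (~x11 \/ ~x2) — ~x11 is true.
  8. (~x4 \/ ~x10) — ~x10 is true.
  9. (x11 \/ ~x10) — ~x10 is true.
  10. (~x5 \/ ~x3 \/ ~x9) — ~x3 is true.
  11. (~x1 \/ x3) — ~x1 is true.
  12. (~x7 \/ ~x8 \/ ~x9) — ~x8 is true.
  13. (~x2 \/ x7) — x7 is true.
  14. (~x10 \/ x8) — ~x10 is true.
  15. (~x9) — ~x9 is true.
  16. (x9 \/ ~x11) — ~x11 is true.
  17. (~x11 \/ x6) — ~x11 is true.
  18. (~x7 \/ ~x5 \/ ~x8) — ~x8 is true.
  19. (~x10 \/ x5) — x5 is true.
  20. (~x6 \/ x3) — ~x6 is true.
  21. (~x4 \/ ~x1 \/ ~x3) — ~x3 is true.
  22. (~x8 \/ x11) — ~x8 is true.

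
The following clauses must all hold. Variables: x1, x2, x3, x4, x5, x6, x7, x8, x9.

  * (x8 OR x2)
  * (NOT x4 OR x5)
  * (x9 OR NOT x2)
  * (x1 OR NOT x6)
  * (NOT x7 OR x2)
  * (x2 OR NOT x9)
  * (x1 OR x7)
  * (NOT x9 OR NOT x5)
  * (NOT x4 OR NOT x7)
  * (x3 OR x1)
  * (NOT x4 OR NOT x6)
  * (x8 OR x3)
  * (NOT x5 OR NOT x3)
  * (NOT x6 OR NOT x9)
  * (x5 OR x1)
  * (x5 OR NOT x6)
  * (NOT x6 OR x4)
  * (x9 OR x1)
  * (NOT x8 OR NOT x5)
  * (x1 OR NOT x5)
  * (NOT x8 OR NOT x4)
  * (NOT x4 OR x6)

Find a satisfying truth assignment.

x1=T  x2=T  x3=T  x4=F  x5=F  x6=F  x7=F  x8=F  x9=T

Check each clause:
  1. (x2 OR x8) — x2 is true.
  2. (NOT x4 OR x5) — NOT x4 is true.
  3. (NOT x2 OR x9) — x9 is true.
  4. (x1 OR NOT x6) — x1 is true.
  5. (x2 OR NOT x7) — NOT x7 is true.
  6. (x2 OR NOT x9) — x2 is true.
  7. (x1 OR x7) — x1 is true.
  8. (NOT x5 OR NOT x9) — NOT x5 is true.
  9. (NOT x7 OR NOT x4) — NOT x7 is true.
  10. (x3 OR x1) — x1 is true.
  11. (NOT x4 OR NOT x6) — NOT x6 is true.
  12. (x3 OR x8) — x3 is true.
  13. (NOT x3 OR NOT x5) — NOT x5 is true.
  14. (NOT x9 OR NOT x6) — NOT x6 is true.
  15. (x5 OR x1) — x1 is true.
  16. (NOT x6 OR x5) — NOT x6 is true.
  17. (NOT x6 OR x4) — NOT x6 is true.
  18. (x1 OR x9) — x1 is true.
  19. (NOT x5 OR NOT x8) — NOT x8 is true.
  20. (NOT x5 OR x1) — x1 is true.
  21. (NOT x8 OR NOT x4) — NOT x8 is true.
  22. (NOT x4 OR x6) — NOT x4 is true.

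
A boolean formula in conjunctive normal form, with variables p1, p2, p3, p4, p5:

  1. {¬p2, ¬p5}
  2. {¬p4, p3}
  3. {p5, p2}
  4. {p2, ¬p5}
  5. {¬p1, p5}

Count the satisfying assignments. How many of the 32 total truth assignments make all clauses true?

Satisfying assignments:
  p1=F p2=T p3=F p4=F p5=F
  p1=F p2=T p3=T p4=F p5=F
  p1=F p2=T p3=T p4=T p5=F
Count: 3.

3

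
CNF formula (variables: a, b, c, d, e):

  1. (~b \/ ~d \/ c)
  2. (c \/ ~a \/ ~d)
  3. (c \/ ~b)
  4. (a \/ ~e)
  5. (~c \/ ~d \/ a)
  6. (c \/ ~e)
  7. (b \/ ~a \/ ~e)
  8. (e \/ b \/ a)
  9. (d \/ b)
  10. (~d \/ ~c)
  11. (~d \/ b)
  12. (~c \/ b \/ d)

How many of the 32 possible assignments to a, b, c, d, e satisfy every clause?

3

The models are:
  a=F b=T c=T d=F e=F
  a=T b=T c=T d=F e=F
  a=T b=T c=T d=F e=T
That's 3 in total.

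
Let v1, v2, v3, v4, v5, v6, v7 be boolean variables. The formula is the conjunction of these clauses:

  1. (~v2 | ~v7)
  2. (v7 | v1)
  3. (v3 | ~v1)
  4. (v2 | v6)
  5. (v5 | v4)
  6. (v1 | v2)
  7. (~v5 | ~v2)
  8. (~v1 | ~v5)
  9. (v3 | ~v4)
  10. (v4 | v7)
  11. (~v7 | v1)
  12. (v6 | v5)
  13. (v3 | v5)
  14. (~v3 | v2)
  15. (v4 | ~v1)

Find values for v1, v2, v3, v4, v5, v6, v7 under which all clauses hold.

v1=True  v2=True  v3=True  v4=True  v5=False  v6=True  v7=False

v6 occurs only positively in the remaining clauses — set v6 = True.
Set v1 = True and propagate.
  then v3 is forced to True.
  then v5 is forced to False.
  then v4 is forced to True.
  then v2 is forced to True.
  then v7 is forced to False.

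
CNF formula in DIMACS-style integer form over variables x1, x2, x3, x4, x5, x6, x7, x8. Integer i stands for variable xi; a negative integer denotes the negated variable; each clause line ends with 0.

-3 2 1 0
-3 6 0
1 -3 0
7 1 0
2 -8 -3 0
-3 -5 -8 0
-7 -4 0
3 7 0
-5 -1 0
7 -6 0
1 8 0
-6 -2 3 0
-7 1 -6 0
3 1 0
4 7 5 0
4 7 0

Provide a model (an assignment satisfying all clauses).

x1=1, x2=0, x3=0, x4=0, x5=0, x6=1, x7=1, x8=1

Check each clause:
  1. (x1 \/ x2 \/ ~x3) — x1 is true.
  2. (x6 \/ ~x3) — ~x3 is true.
  3. (x1 \/ ~x3) — x1 is true.
  4. (x7 \/ x1) — x1 is true.
  5. (~x3 \/ ~x8 \/ x2) — ~x3 is true.
  6. (~x3 \/ ~x5 \/ ~x8) — ~x5 is true.
  7. (~x7 \/ ~x4) — ~x4 is true.
  8. (x7 \/ x3) — x7 is true.
  9. (~x5 \/ ~x1) — ~x5 is true.
  10. (x7 \/ ~x6) — x7 is true.
  11. (x8 \/ x1) — x8 is true.
  12. (~x6 \/ ~x2 \/ x3) — ~x2 is true.
  13. (~x7 \/ ~x6 \/ x1) — x1 is true.
  14. (x3 \/ x1) — x1 is true.
  15. (x7 \/ x5 \/ x4) — x7 is true.
  16. (x7 \/ x4) — x7 is true.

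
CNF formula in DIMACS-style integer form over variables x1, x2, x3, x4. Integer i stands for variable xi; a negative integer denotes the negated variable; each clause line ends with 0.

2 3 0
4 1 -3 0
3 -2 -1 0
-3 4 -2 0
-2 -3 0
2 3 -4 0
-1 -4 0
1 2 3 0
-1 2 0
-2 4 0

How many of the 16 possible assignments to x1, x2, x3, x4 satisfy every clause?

2

Satisfying assignments:
  x1=0 x2=0 x3=1 x4=1
  x1=0 x2=1 x3=0 x4=1
That's 2 in total.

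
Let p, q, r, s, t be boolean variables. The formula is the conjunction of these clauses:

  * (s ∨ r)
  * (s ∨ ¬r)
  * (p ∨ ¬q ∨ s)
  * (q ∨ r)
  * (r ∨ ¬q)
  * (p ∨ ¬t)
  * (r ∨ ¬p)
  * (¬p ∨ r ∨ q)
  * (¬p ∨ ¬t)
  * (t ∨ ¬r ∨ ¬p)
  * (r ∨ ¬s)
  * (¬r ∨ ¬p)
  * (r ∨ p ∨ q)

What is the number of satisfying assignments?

Satisfying assignments:
  p=0 q=0 r=1 s=1 t=0
  p=0 q=1 r=1 s=1 t=0
That's 2 in total.

2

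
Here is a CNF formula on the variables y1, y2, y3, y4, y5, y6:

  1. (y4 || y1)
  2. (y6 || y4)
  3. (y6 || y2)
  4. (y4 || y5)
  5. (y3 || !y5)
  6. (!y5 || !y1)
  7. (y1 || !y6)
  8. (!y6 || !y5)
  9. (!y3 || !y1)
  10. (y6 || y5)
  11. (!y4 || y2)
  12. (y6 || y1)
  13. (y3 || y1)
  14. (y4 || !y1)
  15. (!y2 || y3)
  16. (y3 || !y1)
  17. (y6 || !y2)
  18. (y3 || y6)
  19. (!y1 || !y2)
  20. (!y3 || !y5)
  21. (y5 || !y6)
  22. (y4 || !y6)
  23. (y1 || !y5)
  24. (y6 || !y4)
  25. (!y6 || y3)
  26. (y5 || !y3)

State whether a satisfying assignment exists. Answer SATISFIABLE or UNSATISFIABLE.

UNSATISFIABLE

y6 = True:
  propagation gives y1=True, y5=False; an empty clause results — contradiction.
y6 = False:
  propagation gives y4=True; an empty clause results — contradiction.
Every branch closes, so no satisfying assignment exists.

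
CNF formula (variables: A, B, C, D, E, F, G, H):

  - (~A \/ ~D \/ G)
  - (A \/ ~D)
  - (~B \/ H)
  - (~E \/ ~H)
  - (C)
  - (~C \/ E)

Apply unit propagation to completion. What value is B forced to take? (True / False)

False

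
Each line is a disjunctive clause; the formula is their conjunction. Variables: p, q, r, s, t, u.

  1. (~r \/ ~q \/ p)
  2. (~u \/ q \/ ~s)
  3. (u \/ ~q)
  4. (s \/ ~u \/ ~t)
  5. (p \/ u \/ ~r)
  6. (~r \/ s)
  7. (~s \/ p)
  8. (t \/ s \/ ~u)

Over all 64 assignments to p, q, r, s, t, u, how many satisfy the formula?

Split on s, then u.
  s=1, u=1: remaining (p,q,r,t) ∈ {(1,1,0,0); (1,1,0,1); (1,1,1,0); (1,1,1,1)} — 4.
  s=1, u=0: remaining (p,q,r,t) ∈ {(1,0,0,0); (1,0,0,1); (1,0,1,0); (1,0,1,1)} — 4.
  s=0, u=1: a clause becomes empty — 0.
  s=0, u=0: remaining (p,q,r,t) ∈ {(0,0,0,0); (0,0,0,1); (1,0,0,0); (1,0,0,1)} — 4.
Total: 4 + 4 + 0 + 4 = 12.

12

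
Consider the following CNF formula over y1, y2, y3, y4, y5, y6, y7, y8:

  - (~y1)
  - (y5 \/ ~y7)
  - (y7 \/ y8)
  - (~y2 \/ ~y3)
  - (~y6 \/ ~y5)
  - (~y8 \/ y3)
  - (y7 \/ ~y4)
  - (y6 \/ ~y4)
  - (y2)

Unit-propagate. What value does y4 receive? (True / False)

(~y1) is a unit clause: y1 = False.
Unit clause (y2) sets y2 = True.
(~y2 \/ ~y3) with y2 = True leaves only ~y3, so y3 = False.
In (~y8 \/ y3), y3 is now false; ~y8 must hold, so y8 = False.
In (y7 \/ y8), y8 is now false; y7 must hold, so y7 = True.
In (y5 \/ ~y7), ~y7 is now false; y5 must hold, so y5 = True.
(~y6 \/ ~y5) with y5 = True leaves only ~y6, so y6 = False.
(~y4 \/ y6): since y6 = False, the clause reduces to (~y4). y4 = False.

False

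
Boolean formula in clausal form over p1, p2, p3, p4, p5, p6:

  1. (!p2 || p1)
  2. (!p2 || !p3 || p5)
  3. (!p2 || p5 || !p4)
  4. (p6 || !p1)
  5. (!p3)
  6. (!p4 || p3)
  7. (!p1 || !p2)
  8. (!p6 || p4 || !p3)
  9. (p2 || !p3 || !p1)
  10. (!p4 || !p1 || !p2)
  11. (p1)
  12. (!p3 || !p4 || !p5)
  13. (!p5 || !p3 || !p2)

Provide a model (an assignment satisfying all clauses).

p1 = T, p2 = F, p3 = F, p4 = F, p5 = F, p6 = T

Unit propagation: (!p3) forces p3 = False.
(!p4) is a unit clause, so p4 = False.
(p1) is a unit clause, so p1 = True.
(p6) is a unit clause, so p6 = True.
The clause (!p2) is unit: p2 must be False.
p5 is now unconstrained; take p5 = False.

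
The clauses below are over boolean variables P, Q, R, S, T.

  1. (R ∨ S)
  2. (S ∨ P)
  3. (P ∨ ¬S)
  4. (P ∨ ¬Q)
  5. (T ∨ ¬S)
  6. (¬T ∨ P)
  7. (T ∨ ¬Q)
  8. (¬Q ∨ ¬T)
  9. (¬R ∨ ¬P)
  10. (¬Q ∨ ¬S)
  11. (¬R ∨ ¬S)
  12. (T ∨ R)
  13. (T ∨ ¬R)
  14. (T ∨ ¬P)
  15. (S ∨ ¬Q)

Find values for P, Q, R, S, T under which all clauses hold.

P=T, Q=F, R=F, S=T, T=T

Pure literal: Q appears only negated; assign Q = False.
Set P = True and propagate.
  then R is forced to False.
  then S is forced to True.
  then T is forced to True.
Every clause has at least one true literal under this assignment.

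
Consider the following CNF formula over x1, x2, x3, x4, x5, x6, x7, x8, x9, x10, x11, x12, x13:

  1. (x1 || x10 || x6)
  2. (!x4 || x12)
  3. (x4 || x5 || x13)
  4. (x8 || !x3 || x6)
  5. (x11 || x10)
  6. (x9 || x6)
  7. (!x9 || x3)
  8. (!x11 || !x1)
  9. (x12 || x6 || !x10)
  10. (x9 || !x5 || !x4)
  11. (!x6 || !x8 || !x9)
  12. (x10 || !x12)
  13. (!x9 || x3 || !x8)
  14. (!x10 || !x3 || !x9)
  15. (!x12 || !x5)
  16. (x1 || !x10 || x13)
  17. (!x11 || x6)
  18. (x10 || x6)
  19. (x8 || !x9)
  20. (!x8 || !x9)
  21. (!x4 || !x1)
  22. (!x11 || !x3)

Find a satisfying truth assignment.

x1=F, x2=F, x3=F, x4=T, x5=F, x6=T, x7=T, x8=F, x9=F, x10=T, x11=T, x12=T, x13=T

x13 occurs only positively in the remaining clauses — set x13 = True.
Branch on x1: take x1 = False.
Try x3 = False.
  then x9 is forced to False.
  then x6 is forced to True.
For the remaining variables, x2 = False, x4 = True, x5 = False, x7 = True, x8 = False, x10 = True, x11 = True, x12 = True works.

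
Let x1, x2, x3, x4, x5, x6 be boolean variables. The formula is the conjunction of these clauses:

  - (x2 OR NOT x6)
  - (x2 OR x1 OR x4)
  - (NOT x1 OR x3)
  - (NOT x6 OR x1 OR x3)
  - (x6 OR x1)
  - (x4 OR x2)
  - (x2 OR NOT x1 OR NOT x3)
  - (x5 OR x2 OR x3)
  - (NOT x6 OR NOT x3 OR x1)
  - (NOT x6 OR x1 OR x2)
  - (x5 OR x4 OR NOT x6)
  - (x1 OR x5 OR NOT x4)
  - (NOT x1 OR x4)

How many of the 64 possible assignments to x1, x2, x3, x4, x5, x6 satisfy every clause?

4

Satisfying assignments:
  x1=1 x2=1 x3=1 x4=1 x5=0 x6=0
  x1=1 x2=1 x3=1 x4=1 x5=0 x6=1
  x1=1 x2=1 x3=1 x4=1 x5=1 x6=0
  x1=1 x2=1 x3=1 x4=1 x5=1 x6=1
Count: 4.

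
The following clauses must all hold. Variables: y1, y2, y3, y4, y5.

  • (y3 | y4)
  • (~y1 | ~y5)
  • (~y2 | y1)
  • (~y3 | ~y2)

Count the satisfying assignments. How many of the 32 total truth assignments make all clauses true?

10

Case analysis on y1 and y2:
  y1=1, y2=1: remaining (y3,y4,y5) ∈ {(0,1,0)} — 1.
  y1=1, y2=0: remaining (y3,y4,y5) ∈ {(0,1,0); (1,0,0); (1,1,0)} — 3.
  y1=0, y2=1: a clause becomes empty — 0.
  y1=0, y2=0: y5 free; 3 ways for (y3,y4) × 2^1 = 6.
Total: 1 + 3 + 0 + 6 = 10.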